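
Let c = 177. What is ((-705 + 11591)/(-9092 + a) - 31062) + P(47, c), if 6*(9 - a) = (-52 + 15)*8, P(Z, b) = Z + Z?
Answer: -839296426/27101 ≈ -30969.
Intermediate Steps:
P(Z, b) = 2*Z
a = 175/3 (a = 9 - (-52 + 15)*8/6 = 9 - (-37)*8/6 = 9 - ⅙*(-296) = 9 + 148/3 = 175/3 ≈ 58.333)
((-705 + 11591)/(-9092 + a) - 31062) + P(47, c) = ((-705 + 11591)/(-9092 + 175/3) - 31062) + 2*47 = (10886/(-27101/3) - 31062) + 94 = (10886*(-3/27101) - 31062) + 94 = (-32658/27101 - 31062) + 94 = -841843920/27101 + 94 = -839296426/27101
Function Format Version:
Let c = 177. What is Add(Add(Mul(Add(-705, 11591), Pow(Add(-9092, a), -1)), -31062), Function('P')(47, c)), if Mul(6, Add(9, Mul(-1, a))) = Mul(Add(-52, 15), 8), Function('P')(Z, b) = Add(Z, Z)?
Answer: Rational(-839296426, 27101) ≈ -30969.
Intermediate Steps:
Function('P')(Z, b) = Mul(2, Z)
a = Rational(175, 3) (a = Add(9, Mul(Rational(-1, 6), Mul(Add(-52, 15), 8))) = Add(9, Mul(Rational(-1, 6), Mul(-37, 8))) = Add(9, Mul(Rational(-1, 6), -296)) = Add(9, Rational(148, 3)) = Rational(175, 3) ≈ 58.333)
Add(Add(Mul(Add(-705, 11591), Pow(Add(-9092, a), -1)), -31062), Function('P')(47, c)) = Add(Add(Mul(Add(-705, 11591), Pow(Add(-9092, Rational(175, 3)), -1)), -31062), Mul(2, 47)) = Add(Add(Mul(10886, Pow(Rational(-27101, 3), -1)), -31062), 94) = Add(Add(Mul(10886, Rational(-3, 27101)), -31062), 94) = Add(Add(Rational(-32658, 27101), -31062), 94) = Add(Rational(-841843920, 27101), 94) = Rational(-839296426, 27101)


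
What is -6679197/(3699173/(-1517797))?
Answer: 10137665169009/3699173 ≈ 2.7405e+6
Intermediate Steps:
-6679197/(3699173/(-1517797)) = -6679197/(3699173*(-1/1517797)) = -6679197/(-3699173/1517797) = -6679197*(-1517797/3699173) = 10137665169009/3699173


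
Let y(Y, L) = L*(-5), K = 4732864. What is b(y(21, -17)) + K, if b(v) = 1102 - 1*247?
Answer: 4733719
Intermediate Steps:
y(Y, L) = -5*L
b(v) = 855 (b(v) = 1102 - 247 = 855)
b(y(21, -17)) + K = 855 + 4732864 = 4733719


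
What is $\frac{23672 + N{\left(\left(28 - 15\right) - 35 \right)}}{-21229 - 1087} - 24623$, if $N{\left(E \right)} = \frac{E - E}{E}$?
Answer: $- \frac{137377635}{5579} \approx -24624.0$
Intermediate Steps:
$N{\left(E \right)} = 0$ ($N{\left(E \right)} = \frac{0}{E} = 0$)
$\frac{23672 + N{\left(\left(28 - 15\right) - 35 \right)}}{-21229 - 1087} - 24623 = \frac{23672 + 0}{-21229 - 1087} - 24623 = \frac{23672}{-22316} - 24623 = 23672 \left(- \frac{1}{22316}\right) - 24623 = - \frac{5918}{5579} - 24623 = - \frac{137377635}{5579}$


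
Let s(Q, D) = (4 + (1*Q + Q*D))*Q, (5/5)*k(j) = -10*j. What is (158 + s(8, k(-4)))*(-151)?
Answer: -424914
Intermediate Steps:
k(j) = -10*j
s(Q, D) = Q*(4 + Q + D*Q) (s(Q, D) = (4 + (Q + D*Q))*Q = (4 + Q + D*Q)*Q = Q*(4 + Q + D*Q))
(158 + s(8, k(-4)))*(-151) = (158 + 8*(4 + 8 - 10*(-4)*8))*(-151) = (158 + 8*(4 + 8 + 40*8))*(-151) = (158 + 8*(4 + 8 + 320))*(-151) = (158 + 8*332)*(-151) = (158 + 2656)*(-151) = 2814*(-151) = -424914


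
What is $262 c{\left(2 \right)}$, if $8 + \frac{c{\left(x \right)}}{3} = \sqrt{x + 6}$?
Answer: $-6288 + 1572 \sqrt{2} \approx -4064.9$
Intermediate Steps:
$c{\left(x \right)} = -24 + 3 \sqrt{6 + x}$ ($c{\left(x \right)} = -24 + 3 \sqrt{x + 6} = -24 + 3 \sqrt{6 + x}$)
$262 c{\left(2 \right)} = 262 \left(-24 + 3 \sqrt{6 + 2}\right) = 262 \left(-24 + 3 \sqrt{8}\right) = 262 \left(-24 + 3 \cdot 2 \sqrt{2}\right) = 262 \left(-24 + 6 \sqrt{2}\right) = -6288 + 1572 \sqrt{2}$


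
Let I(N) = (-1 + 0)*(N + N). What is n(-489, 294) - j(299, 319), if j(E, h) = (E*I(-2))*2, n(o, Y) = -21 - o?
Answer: -1924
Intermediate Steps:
I(N) = -2*N
j(E, h) = 8*E (j(E, h) = (E*(-2*(-2)))*2 = (E*4)*2 = (4*E)*2 = 8*E)
n(-489, 294) - j(299, 319) = (-21 - 1*(-489)) - 8*299 = (-21 + 489) - 1*2392 = 468 - 2392 = -1924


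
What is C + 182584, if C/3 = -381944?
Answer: -963248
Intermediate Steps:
C = -1145832 (C = 3*(-381944) = -1145832)
C + 182584 = -1145832 + 182584 = -963248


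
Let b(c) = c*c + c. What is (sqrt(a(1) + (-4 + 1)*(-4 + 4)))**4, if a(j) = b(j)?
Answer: 4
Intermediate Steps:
b(c) = c + c**2 (b(c) = c**2 + c = c + c**2)
a(j) = j*(1 + j)
(sqrt(a(1) + (-4 + 1)*(-4 + 4)))**4 = (sqrt(1*(1 + 1) + (-4 + 1)*(-4 + 4)))**4 = (sqrt(1*2 - 3*0))**4 = (sqrt(2 + 0))**4 = (sqrt(2))**4 = 4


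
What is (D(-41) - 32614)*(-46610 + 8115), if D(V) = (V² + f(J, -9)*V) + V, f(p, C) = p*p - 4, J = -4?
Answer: 1211283670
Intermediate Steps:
f(p, C) = -4 + p² (f(p, C) = p² - 4 = -4 + p²)
D(V) = V² + 13*V (D(V) = (V² + (-4 + (-4)²)*V) + V = (V² + (-4 + 16)*V) + V = (V² + 12*V) + V = V² + 13*V)
(D(-41) - 32614)*(-46610 + 8115) = (-41*(13 - 41) - 32614)*(-46610 + 8115) = (-41*(-28) - 32614)*(-38495) = (1148 - 32614)*(-38495) = -31466*(-38495) = 1211283670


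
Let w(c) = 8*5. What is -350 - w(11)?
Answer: -390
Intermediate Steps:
w(c) = 40
-350 - w(11) = -350 - 1*40 = -350 - 40 = -390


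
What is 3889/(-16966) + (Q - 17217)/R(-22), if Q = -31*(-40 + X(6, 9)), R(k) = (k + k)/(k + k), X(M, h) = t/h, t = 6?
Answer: -814260905/50898 ≈ -15998.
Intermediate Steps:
X(M, h) = 6/h
R(k) = 1 (R(k) = (2*k)/((2*k)) = (2*k)*(1/(2*k)) = 1)
Q = 3658/3 (Q = -31*(-40 + 6/9) = -31*(-40 + 6*(⅑)) = -31*(-40 + ⅔) = -31*(-118/3) = 3658/3 ≈ 1219.3)
3889/(-16966) + (Q - 17217)/R(-22) = 3889/(-16966) + (3658/3 - 17217)/1 = 3889*(-1/16966) - 47993/3*1 = -3889/16966 - 47993/3 = -814260905/50898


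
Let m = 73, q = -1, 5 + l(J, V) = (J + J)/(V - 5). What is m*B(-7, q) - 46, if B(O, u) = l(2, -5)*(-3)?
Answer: 5683/5 ≈ 1136.6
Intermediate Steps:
l(J, V) = -5 + 2*J/(-5 + V) (l(J, V) = -5 + (J + J)/(V - 5) = -5 + (2*J)/(-5 + V) = -5 + 2*J/(-5 + V))
B(O, u) = 81/5 (B(O, u) = ((25 - 5*(-5) + 2*2)/(-5 - 5))*(-3) = ((25 + 25 + 4)/(-10))*(-3) = -⅒*54*(-3) = -27/5*(-3) = 81/5)
m*B(-7, q) - 46 = 73*(81/5) - 46 = 5913/5 - 46 = 5683/5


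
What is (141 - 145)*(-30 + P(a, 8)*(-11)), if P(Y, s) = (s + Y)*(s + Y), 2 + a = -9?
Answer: 516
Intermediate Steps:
a = -11 (a = -2 - 9 = -11)
P(Y, s) = (Y + s)**2 (P(Y, s) = (Y + s)*(Y + s) = (Y + s)**2)
(141 - 145)*(-30 + P(a, 8)*(-11)) = (141 - 145)*(-30 + (-11 + 8)**2*(-11)) = -4*(-30 + (-3)**2*(-11)) = -4*(-30 + 9*(-11)) = -4*(-30 - 99) = -4*(-129) = 516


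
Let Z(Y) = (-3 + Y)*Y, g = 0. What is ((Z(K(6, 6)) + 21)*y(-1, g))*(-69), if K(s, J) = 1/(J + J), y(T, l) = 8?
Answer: -68747/6 ≈ -11458.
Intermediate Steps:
K(s, J) = 1/(2*J)
Z(Y) = Y*(-3 + Y)
((Z(K(6, 6)) + 21)*y(-1, g))*(-69) = ((((½)/6)*(-3 + (½)/6) + 21)*8)*(-69) = ((((½)*(⅙))*(-3 + (½)*(⅙)) + 21)*8)*(-69) = (((-3 + 1/12)/12 + 21)*8)*(-69) = (((1/12)*(-35/12) + 21)*8)*(-69) = ((-35/144 + 21)*8)*(-69) = ((2989/144)*8)*(-69) = (2989/18)*(-69) = -68747/6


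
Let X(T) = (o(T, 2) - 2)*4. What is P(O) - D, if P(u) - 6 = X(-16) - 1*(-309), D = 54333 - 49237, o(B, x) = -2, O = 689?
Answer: -4797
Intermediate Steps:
X(T) = -16 (X(T) = (-2 - 2)*4 = -4*4 = -16)
D = 5096
P(u) = 299 (P(u) = 6 + (-16 - 1*(-309)) = 6 + (-16 + 309) = 6 + 293 = 299)
P(O) - D = 299 - 1*5096 = 299 - 5096 = -4797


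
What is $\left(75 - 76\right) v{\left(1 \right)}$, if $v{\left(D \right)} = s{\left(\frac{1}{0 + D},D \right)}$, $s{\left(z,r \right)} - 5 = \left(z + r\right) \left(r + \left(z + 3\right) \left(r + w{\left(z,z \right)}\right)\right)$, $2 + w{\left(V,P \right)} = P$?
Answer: $-7$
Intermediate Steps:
$w{\left(V,P \right)} = -2 + P$
$s{\left(z,r \right)} = 5 + \left(r + z\right) \left(r + \left(3 + z\right) \left(-2 + r + z\right)\right)$ ($s{\left(z,r \right)} = 5 + \left(z + r\right) \left(r + \left(z + 3\right) \left(r + \left(-2 + z\right)\right)\right) = 5 + \left(r + z\right) \left(r + \left(3 + z\right) \left(-2 + r + z\right)\right)$)
$v{\left(D \right)} = 10 + \frac{1}{D^{3}} + \frac{1}{D^{2}} - 5 D - \frac{4}{D} + 4 D^{2}$ ($v{\left(D \right)} = 5 + \left(\frac{1}{0 + D}\right)^{2} + \left(\frac{1}{0 + D}\right)^{3} - 6 D - \frac{6}{0 + D} + 4 D^{2} + \frac{D^{2}}{0 + D} + 2 D \left(\frac{1}{0 + D}\right)^{2} + \frac{5 D}{0 + D} = 5 + \left(\frac{1}{D}\right)^{2} + \left(\frac{1}{D}\right)^{3} - 6 D - \frac{6}{D} + 4 D^{2} + \frac{D^{2}}{D} + 2 D \left(\frac{1}{D}\right)^{2} + \frac{5 D}{D} = 5 + \frac{1}{D^{2}} + \frac{1}{D^{3}} - 6 D - \frac{6}{D} + 4 D^{2} + D + \frac{2 D}{D^{2}} + 5 = 5 + \frac{1}{D^{2}} + \frac{1}{D^{3}} - 6 D - \frac{6}{D} + 4 D^{2} + D + \frac{2}{D} + 5 = 10 + \frac{1}{D^{3}} + \frac{1}{D^{2}} - 5 D - \frac{4}{D} + 4 D^{2}$)
$\left(75 - 76\right) v{\left(1 \right)} = \left(75 - 76\right) \left(10 + 1^{-3} + 1^{-2} - 5 - \frac{4}{1} + 4 \cdot 1^{2}\right) = - (10 + 1 + 1 - 5 - 4 + 4 \cdot 1) = - (10 + 1 + 1 - 5 - 4 + 4) = \left(-1\right) 7 = -7$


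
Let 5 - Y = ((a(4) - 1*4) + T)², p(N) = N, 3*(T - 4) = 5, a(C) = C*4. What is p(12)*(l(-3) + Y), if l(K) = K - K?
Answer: -11056/3 ≈ -3685.3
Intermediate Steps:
a(C) = 4*C
T = 17/3 (T = 4 + (⅓)*5 = 4 + 5/3 = 17/3 ≈ 5.6667)
l(K) = 0
Y = -2764/9 (Y = 5 - ((4*4 - 1*4) + 17/3)² = 5 - ((16 - 4) + 17/3)² = 5 - (12 + 17/3)² = 5 - (53/3)² = 5 - 1*2809/9 = 5 - 2809/9 = -2764/9 ≈ -307.11)
p(12)*(l(-3) + Y) = 12*(0 - 2764/9) = 12*(-2764/9) = -11056/3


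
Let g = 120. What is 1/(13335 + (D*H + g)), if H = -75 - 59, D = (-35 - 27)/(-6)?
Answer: 3/36211 ≈ 8.2848e-5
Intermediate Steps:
D = 31/3 (D = -62*(-⅙) = 31/3 ≈ 10.333)
H = -134
1/(13335 + (D*H + g)) = 1/(13335 + ((31/3)*(-134) + 120)) = 1/(13335 + (-4154/3 + 120)) = 1/(13335 - 3794/3) = 1/(36211/3) = 3/36211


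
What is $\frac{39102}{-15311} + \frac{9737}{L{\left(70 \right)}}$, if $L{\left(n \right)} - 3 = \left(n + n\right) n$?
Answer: $- \frac{234233699}{150093733} \approx -1.5606$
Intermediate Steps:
$L{\left(n \right)} = 3 + 2 n^{2}$ ($L{\left(n \right)} = 3 + \left(n + n\right) n = 3 + 2 n n = 3 + 2 n^{2}$)
$\frac{39102}{-15311} + \frac{9737}{L{\left(70 \right)}} = \frac{39102}{-15311} + \frac{9737}{3 + 2 \cdot 70^{2}} = 39102 \left(- \frac{1}{15311}\right) + \frac{9737}{3 + 2 \cdot 4900} = - \frac{39102}{15311} + \frac{9737}{3 + 9800} = - \frac{39102}{15311} + \frac{9737}{9803} = - \frac{234233699}{150093733}$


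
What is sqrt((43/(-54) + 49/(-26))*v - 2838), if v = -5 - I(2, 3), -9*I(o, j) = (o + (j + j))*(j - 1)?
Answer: I*sqrt(348580167)/351 ≈ 53.192*I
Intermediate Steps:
I(o, j) = -(-1 + j)*(o + 2*j)/9 (I(o, j) = -(o + (j + j))*(j - 1)/9 = -(o + 2*j)*(-1 + j)/9 = -(-1 + j)*(o + 2*j)/9)
v = -29/9 (v = -5 - (-2/9*3**2 + (1/9)*2 + (2/9)*3 - 1/9*3*2) = -5 - (-2/9*9 + 2/9 + 2/3 - 2/3) = -5 - (-2 + 2/9 + 2/3 - 2/3) = -5 - 1*(-16/9) = -5 + 16/9 = -29/9 ≈ -3.2222)
sqrt((43/(-54) + 49/(-26))*v - 2838) = sqrt((43/(-54) + 49/(-26))*(-29/9) - 2838) = sqrt((43*(-1/54) + 49*(-1/26))*(-29/9) - 2838) = sqrt((-43/54 - 49/26)*(-29/9) - 2838) = sqrt(-941/351*(-29/9) - 2838) = sqrt(27289/3159 - 2838) = sqrt(-8937953/3159) = I*sqrt(348580167)/351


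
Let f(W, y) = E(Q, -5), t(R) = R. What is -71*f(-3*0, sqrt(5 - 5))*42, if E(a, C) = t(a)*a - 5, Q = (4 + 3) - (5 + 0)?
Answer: 2982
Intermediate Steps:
Q = 2 (Q = 7 - 1*5 = 7 - 5 = 2)
E(a, C) = -5 + a**2 (E(a, C) = a*a - 5 = a**2 - 5 = -5 + a**2)
f(W, y) = -1 (f(W, y) = -5 + 2**2 = -5 + 4 = -1)
-71*f(-3*0, sqrt(5 - 5))*42 = -71*(-1)*42 = 71*42 = 2982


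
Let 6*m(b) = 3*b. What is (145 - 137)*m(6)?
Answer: 24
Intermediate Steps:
m(b) = b/2 (m(b) = (3*b)/6 = b/2)
(145 - 137)*m(6) = (145 - 137)*((1/2)*6) = 8*3 = 24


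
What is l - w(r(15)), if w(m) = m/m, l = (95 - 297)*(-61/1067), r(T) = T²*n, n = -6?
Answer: 11255/1067 ≈ 10.548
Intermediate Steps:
r(T) = -6*T² (r(T) = T²*(-6) = -6*T²)
l = 12322/1067 (l = -(-12322)/1067 = -202*(-61/1067) = 12322/1067 ≈ 11.548)
w(m) = 1
l - w(r(15)) = 12322/1067 - 1*1 = 12322/1067 - 1 = 11255/1067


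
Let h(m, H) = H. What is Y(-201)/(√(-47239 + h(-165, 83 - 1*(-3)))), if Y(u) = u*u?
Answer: -40401*I*√47153/47153 ≈ -186.05*I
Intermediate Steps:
Y(u) = u²
Y(-201)/(√(-47239 + h(-165, 83 - 1*(-3)))) = (-201)²/(√(-47239 + (83 - 1*(-3)))) = 40401/(√(-47239 + (83 + 3))) = 40401/(√(-47239 + 86)) = 40401/(√(-47153)) = 40401/((I*√47153)) = 40401*(-I*√47153/47153) = -40401*I*√47153/47153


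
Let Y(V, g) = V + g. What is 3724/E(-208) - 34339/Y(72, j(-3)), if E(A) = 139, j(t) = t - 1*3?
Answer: -4527337/9174 ≈ -493.50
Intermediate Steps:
j(t) = -3 + t (j(t) = t - 3 = -3 + t)
3724/E(-208) - 34339/Y(72, j(-3)) = 3724/139 - 34339/(72 + (-3 - 3)) = 3724*(1/139) - 34339/(72 - 6) = 3724/139 - 34339/66 = -4527337/9174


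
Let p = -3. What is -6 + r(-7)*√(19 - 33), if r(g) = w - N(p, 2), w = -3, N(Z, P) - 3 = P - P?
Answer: -6 - 6*I*√14 ≈ -6.0 - 22.45*I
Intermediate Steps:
N(Z, P) = 3 (N(Z, P) = 3 + (P - P) = 3 + 0 = 3)
r(g) = -6 (r(g) = -3 - 1*3 = -3 - 3 = -6)
-6 + r(-7)*√(19 - 33) = -6 - 6*√(19 - 33) = -6 - 6*I*√14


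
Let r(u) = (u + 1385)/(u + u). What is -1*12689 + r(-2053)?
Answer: -26050183/2053 ≈ -12689.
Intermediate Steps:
r(u) = (1385 + u)/(2*u) (r(u) = (1385 + u)/((2*u)) = (1385 + u)*(1/(2*u)) = (1385 + u)/(2*u))
-1*12689 + r(-2053) = -1*12689 + (½)*(1385 - 2053)/(-2053) = -12689 + (½)*(-1/2053)*(-668) = -12689 + 334/2053 = -26050183/2053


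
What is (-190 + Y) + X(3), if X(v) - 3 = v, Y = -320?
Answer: -504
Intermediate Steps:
X(v) = 3 + v
(-190 + Y) + X(3) = (-190 - 320) + (3 + 3) = -510 + 6 = -504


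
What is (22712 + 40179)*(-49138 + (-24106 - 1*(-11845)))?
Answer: -3861444509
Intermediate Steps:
(22712 + 40179)*(-49138 + (-24106 - 1*(-11845))) = 62891*(-49138 + (-24106 + 11845)) = 62891*(-49138 - 12261) = 62891*(-61399) = -3861444509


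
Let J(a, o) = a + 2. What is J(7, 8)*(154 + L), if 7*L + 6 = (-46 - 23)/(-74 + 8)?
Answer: 212463/154 ≈ 1379.6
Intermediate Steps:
J(a, o) = 2 + a
L = -109/154 (L = -6/7 + ((-46 - 23)/(-74 + 8))/7 = -6/7 + (-69/(-66))/7 = -6/7 + (-69*(-1/66))/7 = -6/7 + (1/7)*(23/22) = -6/7 + 23/154 = -109/154 ≈ -0.70779)
J(7, 8)*(154 + L) = (2 + 7)*(154 - 109/154) = 9*(23607/154) = 212463/154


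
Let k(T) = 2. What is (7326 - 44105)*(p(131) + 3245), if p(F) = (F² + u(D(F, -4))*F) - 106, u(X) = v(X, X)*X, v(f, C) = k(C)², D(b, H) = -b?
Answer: 1778043976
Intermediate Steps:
v(f, C) = 4 (v(f, C) = 2² = 4)
u(X) = 4*X
p(F) = -106 - 3*F² (p(F) = (F² + (4*(-F))*F) - 106 = (F² + (-4*F)*F) - 106 = (F² - 4*F²) - 106 = -3*F² - 106 = -106 - 3*F²)
(7326 - 44105)*(p(131) + 3245) = (7326 - 44105)*((-106 - 3*131²) + 3245) = -36779*((-106 - 3*17161) + 3245) = -36779*((-106 - 51483) + 3245) = -36779*(-51589 + 3245) = -36779*(-48344) = 1778043976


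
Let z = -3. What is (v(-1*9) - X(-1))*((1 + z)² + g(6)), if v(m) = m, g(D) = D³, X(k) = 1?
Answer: -2200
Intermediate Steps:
(v(-1*9) - X(-1))*((1 + z)² + g(6)) = (-1*9 - 1*1)*((1 - 3)² + 6³) = (-9 - 1)*((-2)² + 216) = -10*(4 + 216) = -10*220 = -2200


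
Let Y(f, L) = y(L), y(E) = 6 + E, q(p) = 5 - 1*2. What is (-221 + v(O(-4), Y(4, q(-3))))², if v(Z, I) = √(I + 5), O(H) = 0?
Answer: (221 - √14)² ≈ 47201.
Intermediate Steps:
q(p) = 3 (q(p) = 5 - 2 = 3)
Y(f, L) = 6 + L
v(Z, I) = √(5 + I)
(-221 + v(O(-4), Y(4, q(-3))))² = (-221 + √(5 + (6 + 3)))² = (-221 + √(5 + 9))² = (-221 + √14)²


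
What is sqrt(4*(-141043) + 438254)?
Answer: I*sqrt(125918) ≈ 354.85*I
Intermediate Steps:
sqrt(4*(-141043) + 438254) = sqrt(-564172 + 438254) = sqrt(-125918) = I*sqrt(125918)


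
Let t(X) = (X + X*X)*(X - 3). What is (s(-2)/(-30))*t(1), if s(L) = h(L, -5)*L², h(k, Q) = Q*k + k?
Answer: 64/15 ≈ 4.2667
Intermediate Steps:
h(k, Q) = k + Q*k
t(X) = (-3 + X)*(X + X²) (t(X) = (X + X²)*(-3 + X) = (-3 + X)*(X + X²))
s(L) = -4*L³ (s(L) = (L*(1 - 5))*L² = (L*(-4))*L² = (-4*L)*L² = -4*L³)
(s(-2)/(-30))*t(1) = ((-4*(-2)³)/(-30))*(1*(-3 + 1² - 2*1)) = (-(-2)*(-8)/15)*(1*(-3 + 1 - 2)) = (-1/30*32)*(1*(-4)) = -16/15*(-4) = 64/15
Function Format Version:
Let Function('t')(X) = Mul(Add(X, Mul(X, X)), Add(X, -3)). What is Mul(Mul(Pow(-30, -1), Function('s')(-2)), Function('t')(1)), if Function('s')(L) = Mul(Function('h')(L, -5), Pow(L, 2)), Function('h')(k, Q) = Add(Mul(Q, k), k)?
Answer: Rational(64, 15) ≈ 4.2667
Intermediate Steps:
Function('h')(k, Q) = Add(k, Mul(Q, k))
Function('t')(X) = Mul(Add(-3, X), Add(X, Pow(X, 2))) (Function('t')(X) = Mul(Add(X, Pow(X, 2)), Add(-3, X)) = Mul(Add(-3, X), Add(X, Pow(X, 2))))
Function('s')(L) = Mul(-4, Pow(L, 3)) (Function('s')(L) = Mul(Mul(L, Add(1, -5)), Pow(L, 2)) = Mul(Mul(L, -4), Pow(L, 2)) = Mul(Mul(-4, L), Pow(L, 2)) = Mul(-4, Pow(L, 3)))
Mul(Mul(Pow(-30, -1), Function('s')(-2)), Function('t')(1)) = Mul(Mul(Pow(-30, -1), Mul(-4, Pow(-2, 3))), Mul(1, Add(-3, Pow(1, 2), Mul(-2, 1)))) = Mul(Mul(Rational(-1, 30), Mul(-4, -8)), Mul(1, Add(-3, 1, -2))) = Mul(Mul(Rational(-1, 30), 32), Mul(1, -4)) = Mul(Rational(-16, 15), -4) = Rational(64, 15)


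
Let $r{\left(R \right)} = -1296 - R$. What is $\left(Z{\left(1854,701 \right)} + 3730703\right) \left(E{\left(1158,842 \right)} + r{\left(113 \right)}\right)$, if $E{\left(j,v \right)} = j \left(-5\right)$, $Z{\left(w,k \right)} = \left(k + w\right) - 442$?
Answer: $-26872542384$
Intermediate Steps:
$Z{\left(w,k \right)} = -442 + k + w$
$E{\left(j,v \right)} = - 5 j$
$\left(Z{\left(1854,701 \right)} + 3730703\right) \left(E{\left(1158,842 \right)} + r{\left(113 \right)}\right) = \left(\left(-442 + 701 + 1854\right) + 3730703\right) \left(\left(-5\right) 1158 - 1409\right) = \left(2113 + 3730703\right) \left(-5790 - 1409\right) = 3732816 \left(-5790 - 1409\right) = 3732816 \left(-7199\right) = -26872542384$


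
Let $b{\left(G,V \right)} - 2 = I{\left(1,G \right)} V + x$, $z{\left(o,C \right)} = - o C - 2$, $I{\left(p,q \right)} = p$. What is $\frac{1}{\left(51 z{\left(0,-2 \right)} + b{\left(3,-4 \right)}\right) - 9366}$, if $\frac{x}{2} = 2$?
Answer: $- \frac{1}{9466} \approx -0.00010564$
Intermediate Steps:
$x = 4$ ($x = 2 \cdot 2 = 4$)
$z{\left(o,C \right)} = -2 - C o$ ($z{\left(o,C \right)} = - C o - 2 = -2 - C o$)
$b{\left(G,V \right)} = 6 + V$ ($b{\left(G,V \right)} = 2 + \left(1 V + 4\right) = 2 + \left(V + 4\right) = 2 + \left(4 + V\right) = 6 + V$)
$\frac{1}{\left(51 z{\left(0,-2 \right)} + b{\left(3,-4 \right)}\right) - 9366} = \frac{1}{\left(51 \left(-2 - \left(-2\right) 0\right) + \left(6 - 4\right)\right) - 9366} = \frac{1}{\left(51 \left(-2 + 0\right) + 2\right) - 9366} = \frac{1}{\left(51 \left(-2\right) + 2\right) - 9366} = \frac{1}{\left(-102 + 2\right) - 9366} = \frac{1}{-100 - 9366} = \frac{1}{-9466} = - \frac{1}{9466}$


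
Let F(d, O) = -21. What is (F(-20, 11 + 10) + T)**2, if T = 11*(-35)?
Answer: 164836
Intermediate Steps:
T = -385
(F(-20, 11 + 10) + T)**2 = (-21 - 385)**2 = (-406)**2 = 164836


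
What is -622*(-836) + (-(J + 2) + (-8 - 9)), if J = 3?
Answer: 519970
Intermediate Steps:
-622*(-836) + (-(J + 2) + (-8 - 9)) = -622*(-836) + (-(3 + 2) + (-8 - 9)) = 519992 + (-1*5 - 17) = 519992 + (-5 - 17) = 519992 - 22 = 519970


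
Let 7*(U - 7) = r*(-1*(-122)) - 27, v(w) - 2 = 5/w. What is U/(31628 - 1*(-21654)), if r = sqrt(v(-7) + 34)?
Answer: 11/186487 + 61*sqrt(1729)/1305409 ≈ 0.0020020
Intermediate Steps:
v(w) = 2 + 5/w
r = sqrt(1729)/7 (r = sqrt((2 + 5/(-7)) + 34) = sqrt((2 + 5*(-1/7)) + 34) = sqrt((2 - 5/7) + 34) = sqrt(9/7 + 34) = sqrt(247/7) = sqrt(1729)/7 ≈ 5.9402)
U = 22/7 + 122*sqrt(1729)/49 (U = 7 + ((sqrt(1729)/7)*(-1*(-122)) - 27)/7 = 7 + ((sqrt(1729)/7)*122 - 27)/7 = 7 + (122*sqrt(1729)/7 - 27)/7 = 7 + (-27 + 122*sqrt(1729)/7)/7 = 7 + (-27/7 + 122*sqrt(1729)/49) = 22/7 + 122*sqrt(1729)/49 ≈ 106.67)
U/(31628 - 1*(-21654)) = (22/7 + 122*sqrt(1729)/49)/(31628 - 1*(-21654)) = (22/7 + 122*sqrt(1729)/49)/(31628 + 21654) = (22/7 + 122*sqrt(1729)/49)/53282 = (22/7 + 122*sqrt(1729)/49)*(1/53282) = 11/186487 + 61*sqrt(1729)/1305409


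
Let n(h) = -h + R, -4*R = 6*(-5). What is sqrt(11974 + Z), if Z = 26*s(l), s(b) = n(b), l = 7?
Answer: sqrt(11987) ≈ 109.49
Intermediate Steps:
R = 15/2 (R = -3*(-5)/2 = -1/4*(-30) = 15/2 ≈ 7.5000)
n(h) = 15/2 - h (n(h) = -h + 15/2 = 15/2 - h)
s(b) = 15/2 - b
Z = 13 (Z = 26*(15/2 - 1*7) = 26*(15/2 - 7) = 26*(1/2) = 13)
sqrt(11974 + Z) = sqrt(11974 + 13) = sqrt(11987)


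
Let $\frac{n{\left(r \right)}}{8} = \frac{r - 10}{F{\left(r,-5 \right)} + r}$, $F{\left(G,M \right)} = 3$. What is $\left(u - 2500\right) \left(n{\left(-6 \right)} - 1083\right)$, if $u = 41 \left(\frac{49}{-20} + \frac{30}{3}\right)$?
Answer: $\frac{45575963}{20} \approx 2.2788 \cdot 10^{6}$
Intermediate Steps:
$u = \frac{6191}{20}$ ($u = 41 \left(49 \left(- \frac{1}{20}\right) + 30 \cdot \frac{1}{3}\right) = 41 \left(- \frac{49}{20} + 10\right) = 41 \cdot \frac{151}{20} = \frac{6191}{20} \approx 309.55$)
$n{\left(r \right)} = \frac{8 \left(-10 + r\right)}{3 + r}$ ($n{\left(r \right)} = 8 \frac{r - 10}{3 + r} = 8 \frac{-10 + r}{3 + r} = \frac{8 \left(-10 + r\right)}{3 + r}$)
$\left(u - 2500\right) \left(n{\left(-6 \right)} - 1083\right) = \left(\frac{6191}{20} - 2500\right) \left(\frac{8 \left(-10 - 6\right)}{3 - 6} - 1083\right) = - \frac{43809 \left(8 \frac{1}{-3} \left(-16\right) - 1083\right)}{20} = - \frac{43809 \left(8 \left(- \frac{1}{3}\right) \left(-16\right) - 1083\right)}{20} = - \frac{43809 \left(\frac{128}{3} - 1083\right)}{20} = \left(- \frac{43809}{20}\right) \left(- \frac{3121}{3}\right) = \frac{45575963}{20}$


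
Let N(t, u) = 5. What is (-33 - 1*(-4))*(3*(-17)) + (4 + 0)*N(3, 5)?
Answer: 1499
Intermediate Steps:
(-33 - 1*(-4))*(3*(-17)) + (4 + 0)*N(3, 5) = (-33 - 1*(-4))*(3*(-17)) + (4 + 0)*5 = (-33 + 4)*(-51) + 4*5 = -29*(-51) + 20 = 1479 + 20 = 1499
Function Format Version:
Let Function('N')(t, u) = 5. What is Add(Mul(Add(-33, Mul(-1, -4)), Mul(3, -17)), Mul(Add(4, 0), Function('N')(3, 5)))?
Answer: 1499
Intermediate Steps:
Add(Mul(Add(-33, Mul(-1, -4)), Mul(3, -17)), Mul(Add(4, 0), Function('N')(3, 5))) = Add(Mul(Add(-33, Mul(-1, -4)), Mul(3, -17)), Mul(Add(4, 0), 5)) = Add(Mul(Add(-33, 4), -51), Mul(4, 5)) = Add(Mul(-29, -51), 20) = Add(1479, 20) = 1499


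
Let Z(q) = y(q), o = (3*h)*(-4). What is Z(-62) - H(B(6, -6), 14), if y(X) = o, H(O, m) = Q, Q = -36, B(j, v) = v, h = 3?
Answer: 0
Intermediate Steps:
H(O, m) = -36
o = -36 (o = (3*3)*(-4) = 9*(-4) = -36)
y(X) = -36
Z(q) = -36
Z(-62) - H(B(6, -6), 14) = -36 - 1*(-36) = -36 + 36 = 0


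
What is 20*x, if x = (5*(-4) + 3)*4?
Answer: -1360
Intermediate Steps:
x = -68 (x = (-20 + 3)*4 = -17*4 = -68)
20*x = 20*(-68) = -1360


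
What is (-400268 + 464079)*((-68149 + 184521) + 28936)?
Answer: 9272248788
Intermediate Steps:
(-400268 + 464079)*((-68149 + 184521) + 28936) = 63811*(116372 + 28936) = 63811*145308 = 9272248788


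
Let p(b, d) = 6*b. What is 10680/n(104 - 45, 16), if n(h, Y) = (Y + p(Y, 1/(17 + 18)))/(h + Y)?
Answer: 100125/14 ≈ 7151.8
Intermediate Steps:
n(h, Y) = 7*Y/(Y + h) (n(h, Y) = (Y + 6*Y)/(h + Y) = (7*Y)/(Y + h) = 7*Y/(Y + h))
10680/n(104 - 45, 16) = 10680/((7*16/(16 + (104 - 45)))) = 10680/((7*16/(16 + 59))) = 10680/((7*16/75)) = 10680/((7*16*(1/75))) = 10680/(112/75) = 10680*(75/112) = 100125/14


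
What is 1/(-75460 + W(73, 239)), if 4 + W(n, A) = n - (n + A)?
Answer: -1/75703 ≈ -1.3210e-5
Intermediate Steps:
W(n, A) = -4 - A (W(n, A) = -4 + (n - (n + A)) = -4 + (n - (A + n)) = -4 + (n + (-A - n)) = -4 - A)
1/(-75460 + W(73, 239)) = 1/(-75460 + (-4 - 1*239)) = 1/(-75460 + (-4 - 239)) = 1/(-75460 - 243) = 1/(-75703) = -1/75703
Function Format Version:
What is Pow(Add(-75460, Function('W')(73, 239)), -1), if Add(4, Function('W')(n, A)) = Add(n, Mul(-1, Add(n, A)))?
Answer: Rational(-1, 75703) ≈ -1.3210e-5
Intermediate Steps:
Function('W')(n, A) = Add(-4, Mul(-1, A)) (Function('W')(n, A) = Add(-4, Add(n, Mul(-1, Add(n, A)))) = Add(-4, Add(n, Mul(-1, Add(A, n)))) = Add(-4, Add(n, Add(Mul(-1, A), Mul(-1, n)))) = Add(-4, Mul(-1, A)))
Pow(Add(-75460, Function('W')(73, 239)), -1) = Pow(Add(-75460, Add(-4, Mul(-1, 239))), -1) = Pow(Add(-75460, Add(-4, -239)), -1) = Pow(Add(-75460, -243), -1) = Pow(-75703, -1) = Rational(-1, 75703)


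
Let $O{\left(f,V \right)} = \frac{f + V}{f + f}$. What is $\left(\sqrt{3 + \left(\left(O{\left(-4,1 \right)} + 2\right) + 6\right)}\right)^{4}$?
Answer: $\frac{8281}{64} \approx 129.39$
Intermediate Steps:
$O{\left(f,V \right)} = \frac{V + f}{2 f}$
$\left(\sqrt{3 + \left(\left(O{\left(-4,1 \right)} + 2\right) + 6\right)}\right)^{4} = \left(\sqrt{3 + \left(\left(\frac{1 - 4}{2 \left(-4\right)} + 2\right) + 6\right)}\right)^{4} = \left(\sqrt{3 + \left(\left(\frac{1}{2} \left(- \frac{1}{4}\right) \left(-3\right) + 2\right) + 6\right)}\right)^{4} = \left(\sqrt{3 + \left(\left(\frac{3}{8} + 2\right) + 6\right)}\right)^{4} = \left(\sqrt{3 + \left(\frac{19}{8} + 6\right)}\right)^{4} = \left(\sqrt{3 + \frac{67}{8}}\right)^{4} = \left(\sqrt{\frac{91}{8}}\right)^{4} = \left(\frac{\sqrt{182}}{4}\right)^{4} = \frac{8281}{64}$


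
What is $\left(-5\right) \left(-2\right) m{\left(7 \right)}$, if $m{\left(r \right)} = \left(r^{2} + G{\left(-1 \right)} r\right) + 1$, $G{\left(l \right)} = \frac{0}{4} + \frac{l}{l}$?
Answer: $570$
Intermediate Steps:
$G{\left(l \right)} = 1$ ($G{\left(l \right)} = 0 \cdot \frac{1}{4} + 1 = 0 + 1 = 1$)
$m{\left(r \right)} = 1 + r + r^{2}$ ($m{\left(r \right)} = \left(r^{2} + 1 r\right) + 1 = \left(r^{2} + r\right) + 1 = \left(r + r^{2}\right) + 1 = 1 + r + r^{2}$)
$\left(-5\right) \left(-2\right) m{\left(7 \right)} = \left(-5\right) \left(-2\right) \left(1 + 7 + 7^{2}\right) = 10 \left(1 + 7 + 49\right) = 10 \cdot 57 = 570$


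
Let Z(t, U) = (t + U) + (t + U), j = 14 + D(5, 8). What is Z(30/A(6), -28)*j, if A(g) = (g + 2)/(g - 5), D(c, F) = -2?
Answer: -582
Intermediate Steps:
A(g) = (2 + g)/(-5 + g)
j = 12 (j = 14 - 2 = 12)
Z(t, U) = 2*U + 2*t (Z(t, U) = (U + t) + (U + t) = 2*U + 2*t)
Z(30/A(6), -28)*j = (2*(-28) + 2*(30/(((2 + 6)/(-5 + 6)))))*12 = (-56 + 2*(30/((8/1))))*12 = (-56 + 2*(30/((1*8))))*12 = (-56 + 2*(30/8))*12 = (-56 + 2*(30*(⅛)))*12 = (-56 + 2*(15/4))*12 = (-56 + 15/2)*12 = -97/2*12 = -582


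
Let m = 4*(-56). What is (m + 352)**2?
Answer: 16384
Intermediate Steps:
m = -224
(m + 352)**2 = (-224 + 352)**2 = 128**2 = 16384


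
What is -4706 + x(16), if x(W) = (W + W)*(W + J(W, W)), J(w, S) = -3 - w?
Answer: -4802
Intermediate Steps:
x(W) = -6*W (x(W) = (W + W)*(W + (-3 - W)) = (2*W)*(-3) = -6*W)
-4706 + x(16) = -4706 - 6*16 = -4706 - 96 = -4802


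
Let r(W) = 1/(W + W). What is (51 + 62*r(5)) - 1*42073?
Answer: -210079/5 ≈ -42016.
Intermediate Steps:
r(W) = 1/(2*W)
(51 + 62*r(5)) - 1*42073 = (51 + 62*((½)/5)) - 1*42073 = (51 + 62*((½)*(⅕))) - 42073 = (51 + 62*(⅒)) - 42073 = (51 + 31/5) - 42073 = 286/5 - 42073 = -210079/5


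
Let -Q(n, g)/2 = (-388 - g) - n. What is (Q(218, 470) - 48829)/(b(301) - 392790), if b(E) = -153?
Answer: 15559/130981 ≈ 0.11879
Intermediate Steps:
Q(n, g) = 776 + 2*g + 2*n (Q(n, g) = -2*((-388 - g) - n) = -2*(-388 - g - n) = 776 + 2*g + 2*n)
(Q(218, 470) - 48829)/(b(301) - 392790) = ((776 + 2*470 + 2*218) - 48829)/(-153 - 392790) = ((776 + 940 + 436) - 48829)/(-392943) = (2152 - 48829)*(-1/392943) = -46677*(-1/392943) = 15559/130981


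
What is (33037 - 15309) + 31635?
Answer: 49363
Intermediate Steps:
(33037 - 15309) + 31635 = 17728 + 31635 = 49363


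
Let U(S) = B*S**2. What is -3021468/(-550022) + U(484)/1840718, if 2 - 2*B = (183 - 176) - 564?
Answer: 944866240322/23009895359 ≈ 41.063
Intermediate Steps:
B = 559/2 (B = 1 - ((183 - 176) - 564)/2 = 1 - (7 - 564)/2 = 1 - 1/2*(-557) = 1 + 557/2 = 559/2 ≈ 279.50)
U(S) = 559*S**2/2
-3021468/(-550022) + U(484)/1840718 = -3021468/(-550022) + ((559/2)*484**2)/1840718 = -3021468*(-1/550022) + ((559/2)*234256)*(1/1840718) = 1510734/275011 + 65474552*(1/1840718) = 1510734/275011 + 2976116/83669 = 944866240322/23009895359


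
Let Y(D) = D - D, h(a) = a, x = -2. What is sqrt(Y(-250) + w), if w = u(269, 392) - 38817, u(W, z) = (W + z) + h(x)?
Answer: I*sqrt(38158) ≈ 195.34*I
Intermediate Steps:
Y(D) = 0
u(W, z) = -2 + W + z (u(W, z) = (W + z) - 2 = -2 + W + z)
w = -38158 (w = (-2 + 269 + 392) - 38817 = 659 - 38817 = -38158)
sqrt(Y(-250) + w) = sqrt(0 - 38158) = sqrt(-38158) = I*sqrt(38158)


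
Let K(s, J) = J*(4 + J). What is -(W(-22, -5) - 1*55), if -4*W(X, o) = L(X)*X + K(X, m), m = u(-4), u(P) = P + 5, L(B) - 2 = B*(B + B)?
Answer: -21115/4 ≈ -5278.8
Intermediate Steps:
L(B) = 2 + 2*B² (L(B) = 2 + B*(B + B) = 2 + B*(2*B) = 2 + 2*B²)
u(P) = 5 + P
m = 1 (m = 5 - 4 = 1)
W(X, o) = -5/4 - X*(2 + 2*X²)/4 (W(X, o) = -((2 + 2*X²)*X + 1*(4 + 1))/4 = -(X*(2 + 2*X²) + 1*5)/4 = -(X*(2 + 2*X²) + 5)/4 = -(5 + X*(2 + 2*X²))/4 = -5/4 - X*(2 + 2*X²)/4)
-(W(-22, -5) - 1*55) = -((-5/4 - ½*(-22)*(1 + (-22)²)) - 1*55) = -((-5/4 - ½*(-22)*(1 + 484)) - 55) = -((-5/4 - ½*(-22)*485) - 55) = -((-5/4 + 5335) - 55) = -(21335/4 - 55) = -1*21115/4 = -21115/4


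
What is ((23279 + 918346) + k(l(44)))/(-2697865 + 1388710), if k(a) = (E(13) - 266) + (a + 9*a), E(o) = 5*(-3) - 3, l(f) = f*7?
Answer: -314807/436385 ≈ -0.72140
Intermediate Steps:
l(f) = 7*f
E(o) = -18 (E(o) = -15 - 3 = -18)
k(a) = -284 + 10*a (k(a) = (-18 - 266) + (a + 9*a) = -284 + 10*a)
((23279 + 918346) + k(l(44)))/(-2697865 + 1388710) = ((23279 + 918346) + (-284 + 10*(7*44)))/(-2697865 + 1388710) = (941625 + (-284 + 10*308))/(-1309155) = (941625 + (-284 + 3080))*(-1/1309155) = (941625 + 2796)*(-1/1309155) = 944421*(-1/1309155) = -314807/436385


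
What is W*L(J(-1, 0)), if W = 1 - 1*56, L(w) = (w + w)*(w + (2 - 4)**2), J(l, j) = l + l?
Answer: 440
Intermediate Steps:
J(l, j) = 2*l
L(w) = 2*w*(4 + w) (L(w) = (2*w)*(w + (-2)**2) = (2*w)*(w + 4) = (2*w)*(4 + w) = 2*w*(4 + w))
W = -55 (W = 1 - 56 = -55)
W*L(J(-1, 0)) = -110*2*(-1)*(4 + 2*(-1)) = -110*(-2)*(4 - 2) = -110*(-2)*2 = -55*(-8) = 440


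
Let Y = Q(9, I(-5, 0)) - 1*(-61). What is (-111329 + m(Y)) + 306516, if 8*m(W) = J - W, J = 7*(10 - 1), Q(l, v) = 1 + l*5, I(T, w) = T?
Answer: 390363/2 ≈ 1.9518e+5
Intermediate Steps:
Q(l, v) = 1 + 5*l
J = 63 (J = 7*9 = 63)
Y = 107 (Y = (1 + 5*9) - 1*(-61) = (1 + 45) + 61 = 46 + 61 = 107)
m(W) = 63/8 - W/8 (m(W) = (63 - W)/8 = 63/8 - W/8)
(-111329 + m(Y)) + 306516 = (-111329 + (63/8 - ⅛*107)) + 306516 = (-111329 + (63/8 - 107/8)) + 306516 = (-111329 - 11/2) + 306516 = -222669/2 + 306516 = 390363/2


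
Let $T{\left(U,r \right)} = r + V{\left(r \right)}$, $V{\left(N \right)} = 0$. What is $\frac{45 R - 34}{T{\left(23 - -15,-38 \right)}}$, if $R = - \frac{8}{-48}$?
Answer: $\frac{53}{76} \approx 0.69737$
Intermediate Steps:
$R = \frac{1}{6}$ ($R = \left(-8\right) \left(- \frac{1}{48}\right) = \frac{1}{6} \approx 0.16667$)
$T{\left(U,r \right)} = r$ ($T{\left(U,r \right)} = r + 0 = r$)
$\frac{45 R - 34}{T{\left(23 - -15,-38 \right)}} = \frac{45 \cdot \frac{1}{6} - 34}{-38} = \left(\frac{15}{2} - 34\right) \left(- \frac{1}{38}\right) = \left(- \frac{53}{2}\right) \left(- \frac{1}{38}\right) = \frac{53}{76}$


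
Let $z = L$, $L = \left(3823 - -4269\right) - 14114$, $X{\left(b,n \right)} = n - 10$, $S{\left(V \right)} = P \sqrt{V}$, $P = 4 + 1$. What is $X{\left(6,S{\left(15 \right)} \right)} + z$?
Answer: $-6032 + 5 \sqrt{15} \approx -6012.6$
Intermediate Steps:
$P = 5$
$S{\left(V \right)} = 5 \sqrt{V}$
$X{\left(b,n \right)} = -10 + n$
$L = -6022$ ($L = \left(3823 + 4269\right) - 14114 = 8092 - 14114 = -6022$)
$z = -6022$
$X{\left(6,S{\left(15 \right)} \right)} + z = \left(-10 + 5 \sqrt{15}\right) - 6022 = -6032 + 5 \sqrt{15}$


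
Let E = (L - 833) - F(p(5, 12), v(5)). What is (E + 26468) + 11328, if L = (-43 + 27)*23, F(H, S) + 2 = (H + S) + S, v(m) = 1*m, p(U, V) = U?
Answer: 36582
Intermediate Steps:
v(m) = m
F(H, S) = -2 + H + 2*S (F(H, S) = -2 + ((H + S) + S) = -2 + (H + 2*S) = -2 + H + 2*S)
L = -368 (L = -16*23 = -368)
E = -1214 (E = (-368 - 833) - (-2 + 5 + 2*5) = -1201 - (-2 + 5 + 10) = -1201 - 1*13 = -1201 - 13 = -1214)
(E + 26468) + 11328 = (-1214 + 26468) + 11328 = 25254 + 11328 = 36582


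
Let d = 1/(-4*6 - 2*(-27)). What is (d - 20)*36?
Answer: -28078/39 ≈ -719.95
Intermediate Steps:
d = 1/702 (d = -1/27/(-24 - 2) = -1/27/(-26) = -1/26*(-1/27) = 1/702 ≈ 0.0014245)
(d - 20)*36 = (1/702 - 20)*36 = -14039/702*36 = -28078/39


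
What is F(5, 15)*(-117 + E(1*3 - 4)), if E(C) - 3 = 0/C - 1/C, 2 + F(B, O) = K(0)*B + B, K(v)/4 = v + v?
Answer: -339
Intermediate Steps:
K(v) = 8*v (K(v) = 4*(v + v) = 4*(2*v) = 8*v)
F(B, O) = -2 + B (F(B, O) = -2 + ((8*0)*B + B) = -2 + (0*B + B) = -2 + (0 + B) = -2 + B)
E(C) = 3 - 1/C (E(C) = 3 + (0/C - 1/C) = 3 + (0 - 1/C) = 3 - 1/C)
F(5, 15)*(-117 + E(1*3 - 4)) = (-2 + 5)*(-117 + (3 - 1/(1*3 - 4))) = 3*(-117 + (3 - 1/(3 - 4))) = 3*(-117 + (3 - 1/(-1))) = 3*(-117 + (3 - 1*(-1))) = 3*(-117 + (3 + 1)) = 3*(-117 + 4) = 3*(-113) = -339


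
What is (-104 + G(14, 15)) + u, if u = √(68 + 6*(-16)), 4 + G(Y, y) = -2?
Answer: -110 + 2*I*√7 ≈ -110.0 + 5.2915*I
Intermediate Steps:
G(Y, y) = -6 (G(Y, y) = -4 - 2 = -6)
u = 2*I*√7 (u = √(68 - 96) = √(-28) = 2*I*√7 ≈ 5.2915*I)
(-104 + G(14, 15)) + u = (-104 - 6) + 2*I*√7 = -110 + 2*I*√7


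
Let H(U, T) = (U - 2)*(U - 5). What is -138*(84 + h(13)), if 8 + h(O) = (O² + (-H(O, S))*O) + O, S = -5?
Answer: 122268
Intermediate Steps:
H(U, T) = (-5 + U)*(-2 + U) (H(U, T) = (-2 + U)*(-5 + U) = (-5 + U)*(-2 + U))
h(O) = -8 + O + O² + O*(-10 - O² + 7*O) (h(O) = -8 + ((O² + (-(10 + O² - 7*O))*O) + O) = -8 + ((O² + (-10 - O² + 7*O)*O) + O) = -8 + ((O² + O*(-10 - O² + 7*O)) + O) = -8 + (O + O² + O*(-10 - O² + 7*O)) = -8 + O + O² + O*(-10 - O² + 7*O))
-138*(84 + h(13)) = -138*(84 + (-8 - 1*13³ - 9*13 + 8*13²)) = -138*(84 + (-8 - 1*2197 - 117 + 8*169)) = -138*(84 + (-8 - 2197 - 117 + 1352)) = -138*(84 - 970) = -138*(-886) = 122268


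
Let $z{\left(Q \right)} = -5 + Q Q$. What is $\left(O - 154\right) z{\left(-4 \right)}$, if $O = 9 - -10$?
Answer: $-1485$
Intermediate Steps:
$z{\left(Q \right)} = -5 + Q^{2}$
$O = 19$ ($O = 9 + 10 = 19$)
$\left(O - 154\right) z{\left(-4 \right)} = \left(19 - 154\right) \left(-5 + \left(-4\right)^{2}\right) = - 135 \left(-5 + 16\right) = \left(-135\right) 11 = -1485$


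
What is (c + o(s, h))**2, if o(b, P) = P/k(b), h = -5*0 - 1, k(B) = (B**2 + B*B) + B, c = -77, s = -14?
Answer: 847217449/142884 ≈ 5929.4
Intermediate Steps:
k(B) = B + 2*B**2 (k(B) = (B**2 + B**2) + B = 2*B**2 + B = B + 2*B**2)
h = -1 (h = 0 - 1 = -1)
o(b, P) = P/(b*(1 + 2*b)) (o(b, P) = P/((b*(1 + 2*b))) = P*(1/(b*(1 + 2*b))) = P/(b*(1 + 2*b)))
(c + o(s, h))**2 = (-77 - 1/(-14*(1 + 2*(-14))))**2 = (-77 - 1*(-1/14)/(1 - 28))**2 = (-77 - 1*(-1/14)/(-27))**2 = (-77 - 1*(-1/14)*(-1/27))**2 = (-77 - 1/378)**2 = (-29107/378)**2 = 847217449/142884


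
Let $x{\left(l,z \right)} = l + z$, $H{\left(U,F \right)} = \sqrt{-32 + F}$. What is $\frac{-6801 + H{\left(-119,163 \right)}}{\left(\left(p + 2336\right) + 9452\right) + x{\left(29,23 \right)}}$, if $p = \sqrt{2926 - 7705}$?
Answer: $- \frac{80523840}{140190379} + \frac{11840 \sqrt{131}}{140190379} - \frac{9 i \sqrt{7729}}{140190379} + \frac{61209 i \sqrt{59}}{140190379} \approx -0.57342 + 0.003348 i$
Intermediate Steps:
$p = 9 i \sqrt{59}$ ($p = \sqrt{-4779} = 9 i \sqrt{59} \approx 69.13 i$)
$\frac{-6801 + H{\left(-119,163 \right)}}{\left(\left(p + 2336\right) + 9452\right) + x{\left(29,23 \right)}} = \frac{-6801 + \sqrt{-32 + 163}}{\left(\left(9 i \sqrt{59} + 2336\right) + 9452\right) + \left(29 + 23\right)} = \frac{-6801 + \sqrt{131}}{\left(\left(2336 + 9 i \sqrt{59}\right) + 9452\right) + 52} = \frac{-6801 + \sqrt{131}}{\left(11788 + 9 i \sqrt{59}\right) + 52} = \frac{-6801 + \sqrt{131}}{11840 + 9 i \sqrt{59}}$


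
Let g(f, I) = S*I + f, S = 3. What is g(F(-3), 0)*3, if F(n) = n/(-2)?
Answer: 9/2 ≈ 4.5000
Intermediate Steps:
F(n) = -n/2 (F(n) = n*(-½) = -n/2)
g(f, I) = f + 3*I (g(f, I) = 3*I + f = f + 3*I)
g(F(-3), 0)*3 = (-½*(-3) + 3*0)*3 = (3/2 + 0)*3 = (3/2)*3 = 9/2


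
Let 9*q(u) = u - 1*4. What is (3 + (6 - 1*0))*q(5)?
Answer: 1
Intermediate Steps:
q(u) = -4/9 + u/9 (q(u) = (u - 1*4)/9 = (u - 4)/9 = (-4 + u)/9 = -4/9 + u/9)
(3 + (6 - 1*0))*q(5) = (3 + (6 - 1*0))*(-4/9 + (1/9)*5) = (3 + (6 + 0))*(-4/9 + 5/9) = (3 + 6)*(1/9) = 9*(1/9) = 1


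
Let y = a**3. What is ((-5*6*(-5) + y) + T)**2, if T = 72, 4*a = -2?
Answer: 3150625/64 ≈ 49229.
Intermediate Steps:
a = -1/2 (a = (1/4)*(-2) = -1/2 ≈ -0.50000)
y = -1/8 (y = (-1/2)**3 = -1/8 ≈ -0.12500)
((-5*6*(-5) + y) + T)**2 = ((-5*6*(-5) - 1/8) + 72)**2 = ((-30*(-5) - 1/8) + 72)**2 = ((150 - 1/8) + 72)**2 = (1199/8 + 72)**2 = (1775/8)**2 = 3150625/64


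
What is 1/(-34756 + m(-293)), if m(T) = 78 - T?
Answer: -1/34385 ≈ -2.9082e-5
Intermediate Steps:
1/(-34756 + m(-293)) = 1/(-34756 + (78 - 1*(-293))) = 1/(-34756 + (78 + 293)) = 1/(-34756 + 371) = 1/(-34385) = -1/34385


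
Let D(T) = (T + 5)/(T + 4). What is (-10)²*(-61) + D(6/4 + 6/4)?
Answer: -42692/7 ≈ -6098.9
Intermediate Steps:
D(T) = (5 + T)/(4 + T)
(-10)²*(-61) + D(6/4 + 6/4) = (-10)²*(-61) + (5 + (6/4 + 6/4))/(4 + (6/4 + 6/4)) = 100*(-61) + (5 + (6*(¼) + 6*(¼)))/(4 + (6*(¼) + 6*(¼))) = -6100 + (5 + (3/2 + 3/2))/(4 + (3/2 + 3/2)) = -6100 + (5 + 3)/(4 + 3) = -6100 + 8/7 = -42692/7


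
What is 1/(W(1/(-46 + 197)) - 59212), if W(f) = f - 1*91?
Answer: -151/8954752 ≈ -1.6863e-5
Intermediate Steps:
W(f) = -91 + f (W(f) = f - 91 = -91 + f)
1/(W(1/(-46 + 197)) - 59212) = 1/((-91 + 1/(-46 + 197)) - 59212) = 1/((-91 + 1/151) - 59212) = 1/(-13740/151 - 59212) = 1/(-8954752/151) = -151/8954752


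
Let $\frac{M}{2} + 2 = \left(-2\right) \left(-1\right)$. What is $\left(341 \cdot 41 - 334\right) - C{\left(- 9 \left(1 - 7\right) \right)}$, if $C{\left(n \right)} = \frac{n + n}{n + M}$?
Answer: $13645$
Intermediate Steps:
$M = 0$ ($M = -4 + 2 \left(\left(-2\right) \left(-1\right)\right) = -4 + 2 \cdot 2 = -4 + 4 = 0$)
$C{\left(n \right)} = 2$ ($C{\left(n \right)} = \frac{n + n}{n + 0} = \frac{2 n}{n} = 2$)
$\left(341 \cdot 41 - 334\right) - C{\left(- 9 \left(1 - 7\right) \right)} = \left(341 \cdot 41 - 334\right) - 2 = \left(13981 - 334\right) - 2 = 13647 - 2 = 13645$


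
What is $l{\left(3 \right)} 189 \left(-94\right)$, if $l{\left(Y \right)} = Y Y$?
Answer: $-159894$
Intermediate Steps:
$l{\left(Y \right)} = Y^{2}$
$l{\left(3 \right)} 189 \left(-94\right) = 3^{2} \cdot 189 \left(-94\right) = 9 \cdot 189 \left(-94\right) = 1701 \left(-94\right) = -159894$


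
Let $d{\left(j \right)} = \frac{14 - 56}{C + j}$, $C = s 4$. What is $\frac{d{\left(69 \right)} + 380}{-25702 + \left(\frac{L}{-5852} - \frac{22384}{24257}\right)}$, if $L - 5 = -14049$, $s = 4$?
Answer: $- \frac{1144771613678}{77525093722495} \approx -0.014766$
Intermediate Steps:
$L = -14044$ ($L = 5 - 14049 = -14044$)
$C = 16$ ($C = 4 \cdot 4 = 16$)
$d{\left(j \right)} = - \frac{42}{16 + j}$ ($d{\left(j \right)} = \frac{14 - 56}{16 + j} = - \frac{42}{16 + j}$)
$\frac{d{\left(69 \right)} + 380}{-25702 + \left(\frac{L}{-5852} - \frac{22384}{24257}\right)} = \frac{- \frac{42}{16 + 69} + 380}{-25702 - \left(- \frac{3511}{1463} + \frac{22384}{24257}\right)} = \frac{- \frac{42}{85} + 380}{-25702 - - \frac{52418535}{35487991}} = \frac{\left(-42\right) \frac{1}{85} + 380}{-25702 + \left(\frac{3511}{1463} - \frac{22384}{24257}\right)} = \frac{- \frac{42}{85} + 380}{-25702 + \frac{52418535}{35487991}} = \frac{32258}{85 \left(- \frac{912059926147}{35487991}\right)} = \frac{32258}{85} \left(- \frac{35487991}{912059926147}\right) = - \frac{1144771613678}{77525093722495}$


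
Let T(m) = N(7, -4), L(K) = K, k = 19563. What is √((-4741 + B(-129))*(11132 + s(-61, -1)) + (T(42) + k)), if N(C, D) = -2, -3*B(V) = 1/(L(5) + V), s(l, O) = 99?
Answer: I*√1841426755077/186 ≈ 7295.7*I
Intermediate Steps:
B(V) = -1/(3*(5 + V))
T(m) = -2
√((-4741 + B(-129))*(11132 + s(-61, -1)) + (T(42) + k)) = √((-4741 - 1/(15 + 3*(-129)))*(11132 + 99) + (-2 + 19563)) = √((-4741 - 1/(15 - 387))*11231 + 19561) = √((-4741 - 1/(-372))*11231 + 19561) = √((-4741 - 1*(-1/372))*11231 + 19561) = √((-4741 + 1/372)*11231 + 19561) = √(-1763651/372*11231 + 19561) = √(-19807564381/372 + 19561) = √(-19800287689/372) = I*√1841426755077/186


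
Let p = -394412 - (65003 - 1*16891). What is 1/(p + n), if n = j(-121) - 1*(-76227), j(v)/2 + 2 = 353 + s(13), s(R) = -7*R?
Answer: -1/365777 ≈ -2.7339e-6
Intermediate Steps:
j(v) = 520 (j(v) = -4 + 2*(353 - 7*13) = -4 + 2*(353 - 91) = -4 + 2*262 = -4 + 524 = 520)
n = 76747 (n = 520 - 1*(-76227) = 520 + 76227 = 76747)
p = -442524 (p = -394412 - (65003 - 16891) = -394412 - 1*48112 = -394412 - 48112 = -442524)
1/(p + n) = 1/(-442524 + 76747) = 1/(-365777) = -1/365777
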